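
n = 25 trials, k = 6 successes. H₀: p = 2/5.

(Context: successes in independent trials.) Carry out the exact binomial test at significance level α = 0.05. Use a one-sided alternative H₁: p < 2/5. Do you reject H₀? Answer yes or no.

Exact binomial: n=25, k=6, p₀=2/5=0.4000
P(X≤6) from Σ C(n,i)·p₀^i·(1−p₀)^(n−i)
p-value (one-sided, H₁ less) = 0.07357
At α=0.05: p ≥ α → fail to reject H₀

reject H₀: no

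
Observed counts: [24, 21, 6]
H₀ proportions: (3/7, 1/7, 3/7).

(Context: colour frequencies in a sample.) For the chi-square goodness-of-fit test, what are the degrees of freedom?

df = k − 1 = 3 − 1 = 2

degrees of freedom = 2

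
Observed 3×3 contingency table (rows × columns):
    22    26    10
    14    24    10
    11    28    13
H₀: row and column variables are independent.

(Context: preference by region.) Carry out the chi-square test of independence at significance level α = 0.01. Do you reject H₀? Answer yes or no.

reject H₀: no

Row totals [58, 48, 52], col totals [47, 78, 33], n=158
χ² = (22−17.25)²/17.25 + (26−28.63)²/28.63 + (10−12.11)²/12.11 + (14−14.28)²/14.28 + (24−23.70)²/23.70 + (10−10.03)²/10.03 + (11−15.47)²/15.47 + (28−25.67)²/25.67 + (13−10.86)²/10.86 = 3.8498
df = 4
p-value (upper-tail) = 0.42671
At α=0.01: p ≥ α → fail to reject H₀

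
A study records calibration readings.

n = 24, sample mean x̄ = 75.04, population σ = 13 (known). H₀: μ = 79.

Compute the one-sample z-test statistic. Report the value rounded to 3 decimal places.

SE = σ/√n = 13/√24 = 2.6536
z = (x̄−μ₀)/SE = (75.04−79)/2.6536 = -1.4923

test statistic = -1.492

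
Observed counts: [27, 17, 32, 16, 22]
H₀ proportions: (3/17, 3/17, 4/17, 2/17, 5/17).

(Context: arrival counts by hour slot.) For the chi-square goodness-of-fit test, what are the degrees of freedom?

df = k − 1 = 5 − 1 = 4

degrees of freedom = 4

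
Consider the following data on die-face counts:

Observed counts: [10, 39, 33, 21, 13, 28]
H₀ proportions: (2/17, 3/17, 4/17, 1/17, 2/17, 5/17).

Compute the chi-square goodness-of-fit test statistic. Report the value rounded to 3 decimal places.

test statistic = 34.447

n = 144; E_i = n·p_i = [16.94, 25.41, 33.88, 8.47, 16.94, 42.35]
χ² = (10−16.94)²/16.94 + (39−25.41)²/25.41 + (33−33.88)²/33.88 + (21−8.47)²/8.47 + (13−16.94)²/16.94 + (28−42.35)²/42.35 = 34.4469
df = 5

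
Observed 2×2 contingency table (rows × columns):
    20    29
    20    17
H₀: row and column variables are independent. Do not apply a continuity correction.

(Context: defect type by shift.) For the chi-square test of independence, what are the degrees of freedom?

df = (r−1)(c−1) = (2−1)·(2−1) = 1

degrees of freedom = 1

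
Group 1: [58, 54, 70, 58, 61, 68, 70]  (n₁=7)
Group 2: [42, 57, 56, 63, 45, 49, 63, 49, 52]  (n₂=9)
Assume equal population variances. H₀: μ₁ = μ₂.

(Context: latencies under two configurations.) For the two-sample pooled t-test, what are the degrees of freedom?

degrees of freedom = 14

df = n₁ + n₂ − 2 = 7 + 9 − 2 = 14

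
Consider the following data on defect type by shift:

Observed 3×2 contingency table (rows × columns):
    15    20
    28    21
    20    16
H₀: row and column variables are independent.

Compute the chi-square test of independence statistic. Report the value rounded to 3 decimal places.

Row totals [35, 49, 36], col totals [63, 57], n=120
χ² = (15−18.38)²/18.38 + (20−16.62)²/16.62 + (28−25.73)²/25.73 + (21−23.27)²/23.27 + (20−18.90)²/18.90 + (16−17.10)²/17.10 = 1.8634
df = 2

test statistic = 1.863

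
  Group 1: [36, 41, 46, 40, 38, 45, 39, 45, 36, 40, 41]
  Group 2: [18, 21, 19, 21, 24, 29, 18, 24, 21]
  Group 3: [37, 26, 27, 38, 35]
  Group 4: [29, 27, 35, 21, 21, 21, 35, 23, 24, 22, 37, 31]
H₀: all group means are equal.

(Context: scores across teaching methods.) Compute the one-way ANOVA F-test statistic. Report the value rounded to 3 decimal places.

Group means [40.64, 21.67, 32.60, 27.17], grand mean 30.568
SSB = Σnᵢ(x̄ᵢ−x̄)² = 1987.669; SSW = ΣΣ(x−x̄ᵢ)² = 755.412
MSB = 1987.669/3 = 662.5563; MSW = 755.412/33 = 22.8913
F = MSB/MSW = 28.9436
df = (3, 33)

test statistic = 28.944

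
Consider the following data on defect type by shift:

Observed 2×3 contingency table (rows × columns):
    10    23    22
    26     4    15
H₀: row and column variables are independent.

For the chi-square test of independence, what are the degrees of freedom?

df = (r−1)(c−1) = (2−1)·(3−1) = 2

degrees of freedom = 2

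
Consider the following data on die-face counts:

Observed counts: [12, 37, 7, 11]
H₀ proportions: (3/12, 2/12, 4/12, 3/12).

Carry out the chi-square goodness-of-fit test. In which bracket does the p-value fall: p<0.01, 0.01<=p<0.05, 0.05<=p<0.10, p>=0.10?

p-value bracket: p<0.01

n = 67; E_i = n·p_i = [16.75, 11.17, 22.33, 16.75]
χ² = (12−16.75)²/16.75 + (37−11.17)²/11.17 + (7−22.33)²/22.33 + (11−16.75)²/16.75 = 73.6119
df = 3
p-value (upper-tail) = 0.00000
→ bracket: p<0.01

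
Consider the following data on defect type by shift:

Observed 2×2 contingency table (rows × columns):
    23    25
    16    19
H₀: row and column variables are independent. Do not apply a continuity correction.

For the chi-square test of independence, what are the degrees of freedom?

df = (r−1)(c−1) = (2−1)·(2−1) = 1

degrees of freedom = 1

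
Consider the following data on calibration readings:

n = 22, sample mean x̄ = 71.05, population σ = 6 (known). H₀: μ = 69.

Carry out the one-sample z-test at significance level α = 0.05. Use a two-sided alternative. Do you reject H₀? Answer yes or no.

reject H₀: no

SE = σ/√n = 6/√22 = 1.2792
z = (x̄−μ₀)/SE = (71.05−69)/1.2792 = 1.6026
p-value (two-sided) = 0.10903
At α=0.05: p ≥ α → fail to reject H₀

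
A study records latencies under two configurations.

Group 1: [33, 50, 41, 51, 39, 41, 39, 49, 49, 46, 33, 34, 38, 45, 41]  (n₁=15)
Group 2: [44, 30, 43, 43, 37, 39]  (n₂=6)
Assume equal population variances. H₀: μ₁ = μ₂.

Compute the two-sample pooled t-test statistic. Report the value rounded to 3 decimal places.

x̄₁=41.933, s₁=6.158, n₁=15
x̄₂=39.333, s₂=5.317, n₂=6
s_p² = [14·6.158² + 5·5.317²]/19 = 35.3825
SE = √(s_p²·(1/15+1/6)) = 2.8733
t = (41.933−39.333)/2.8733 = 0.9049
df = 19

test statistic = 0.905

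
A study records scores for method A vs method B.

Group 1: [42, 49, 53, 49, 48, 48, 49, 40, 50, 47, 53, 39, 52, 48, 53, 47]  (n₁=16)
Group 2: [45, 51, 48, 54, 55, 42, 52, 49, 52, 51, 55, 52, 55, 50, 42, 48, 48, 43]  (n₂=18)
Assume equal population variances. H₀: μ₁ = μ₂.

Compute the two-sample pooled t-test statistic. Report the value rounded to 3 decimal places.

x̄₁=47.938, s₁=4.328, n₁=16
x̄₂=49.556, s₂=4.314, n₂=18
s_p² = [15·4.328² + 17·4.314²]/32 = 18.6682
SE = √(s_p²·(1/16+1/18)) = 1.4845
t = (47.938−49.556)/1.4845 = -1.0899
df = 32

test statistic = -1.090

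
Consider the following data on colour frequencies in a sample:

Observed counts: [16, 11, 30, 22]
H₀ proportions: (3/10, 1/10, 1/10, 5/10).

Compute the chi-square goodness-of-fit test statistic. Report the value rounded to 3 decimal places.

test statistic = 73.295

n = 79; E_i = n·p_i = [23.70, 7.90, 7.90, 39.50]
χ² = (16−23.70)²/23.70 + (11−7.90)²/7.90 + (30−7.90)²/7.90 + (22−39.50)²/39.50 = 73.2954
df = 3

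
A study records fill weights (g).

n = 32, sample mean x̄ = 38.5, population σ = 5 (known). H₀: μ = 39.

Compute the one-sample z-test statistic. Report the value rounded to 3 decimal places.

test statistic = -0.566

SE = σ/√n = 5/√32 = 0.8839
z = (x̄−μ₀)/SE = (38.5−39)/0.8839 = -0.5657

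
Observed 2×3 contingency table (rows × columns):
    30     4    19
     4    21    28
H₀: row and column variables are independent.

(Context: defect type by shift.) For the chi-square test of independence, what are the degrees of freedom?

degrees of freedom = 2

df = (r−1)(c−1) = (2−1)·(3−1) = 2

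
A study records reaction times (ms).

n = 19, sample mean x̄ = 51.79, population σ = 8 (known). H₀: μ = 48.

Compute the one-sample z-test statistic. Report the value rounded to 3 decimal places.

SE = σ/√n = 8/√19 = 1.8353
z = (x̄−μ₀)/SE = (51.79−48)/1.8353 = 2.0650

test statistic = 2.065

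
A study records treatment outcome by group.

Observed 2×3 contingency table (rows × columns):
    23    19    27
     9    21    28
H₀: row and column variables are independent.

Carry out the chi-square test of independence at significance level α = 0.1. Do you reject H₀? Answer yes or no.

Row totals [69, 58], col totals [32, 40, 55], n=127
χ² = (23−17.39)²/17.39 + (19−21.73)²/21.73 + (27−29.88)²/29.88 + (9−14.61)²/14.61 + (21−18.27)²/18.27 + (28−25.12)²/25.12 = 5.3304
df = 2
p-value (upper-tail) = 0.06958
At α=0.1: p < α → reject H₀

reject H₀: yes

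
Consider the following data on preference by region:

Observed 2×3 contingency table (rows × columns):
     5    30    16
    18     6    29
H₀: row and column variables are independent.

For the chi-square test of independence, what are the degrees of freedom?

degrees of freedom = 2

df = (r−1)(c−1) = (2−1)·(3−1) = 2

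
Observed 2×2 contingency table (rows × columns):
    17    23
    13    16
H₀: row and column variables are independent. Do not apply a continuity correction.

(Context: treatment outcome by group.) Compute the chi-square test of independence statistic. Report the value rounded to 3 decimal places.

Row totals [40, 29], col totals [30, 39], n=69
χ² = (17−17.39)²/17.39 + (23−22.61)²/22.61 + (13−12.61)²/12.61 + (16−16.39)²/16.39 = 0.0371
df = 1

test statistic = 0.037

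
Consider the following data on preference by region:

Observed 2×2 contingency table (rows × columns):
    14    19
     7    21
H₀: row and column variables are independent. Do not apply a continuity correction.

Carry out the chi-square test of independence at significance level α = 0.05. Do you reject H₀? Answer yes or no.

reject H₀: no

Row totals [33, 28], col totals [21, 40], n=61
χ² = (14−11.36)²/11.36 + (19−21.64)²/21.64 + (7−9.64)²/9.64 + (21−18.36)²/18.36 = 2.0372
df = 1
p-value (upper-tail) = 0.15349
At α=0.05: p ≥ α → fail to reject H₀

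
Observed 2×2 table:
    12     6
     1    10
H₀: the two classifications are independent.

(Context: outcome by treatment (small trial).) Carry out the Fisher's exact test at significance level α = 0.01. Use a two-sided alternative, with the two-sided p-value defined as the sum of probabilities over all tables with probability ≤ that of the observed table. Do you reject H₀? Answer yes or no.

reject H₀: yes

Margins: r₁=18, r₂=11, c₁=13, c₂=16, n=29
p_obs = C(18,12)·C(11,1)/C(29,13); sum pmf over tables with pmf ≤ p_obs
p-value (two-sided) = 0.00575
At α=0.01: p < α → reject H₀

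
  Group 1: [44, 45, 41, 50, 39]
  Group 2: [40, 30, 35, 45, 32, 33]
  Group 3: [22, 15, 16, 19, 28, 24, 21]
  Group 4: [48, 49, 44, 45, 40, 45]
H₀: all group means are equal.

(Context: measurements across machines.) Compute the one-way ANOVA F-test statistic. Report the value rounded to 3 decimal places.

Group means [43.80, 35.83, 20.71, 45.17], grand mean 35.417
SSB = Σnᵢ(x̄ᵢ−x̄)² = 2435.938; SSW = ΣΣ(x−x̄ᵢ)² = 403.895
MSB = 2435.938/3 = 811.9794; MSW = 403.895/20 = 20.1948
F = MSB/MSW = 40.2074
df = (3, 20)

test statistic = 40.207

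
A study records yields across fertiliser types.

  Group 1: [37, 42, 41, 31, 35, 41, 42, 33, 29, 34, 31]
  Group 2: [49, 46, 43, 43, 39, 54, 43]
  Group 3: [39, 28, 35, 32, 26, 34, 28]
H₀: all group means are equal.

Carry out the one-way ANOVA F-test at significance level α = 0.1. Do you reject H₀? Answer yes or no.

reject H₀: yes

Group means [36.00, 45.29, 31.71], grand mean 37.400
SSB = Σnᵢ(x̄ᵢ−x̄)² = 683.143; SSW = ΣΣ(x−x̄ᵢ)² = 510.857
MSB = 683.143/2 = 341.5714; MSW = 510.857/22 = 23.2208
F = MSB/MSW = 14.7097
df = (2, 22)
p-value (upper-tail) = 0.00009
At α=0.1: p < α → reject H₀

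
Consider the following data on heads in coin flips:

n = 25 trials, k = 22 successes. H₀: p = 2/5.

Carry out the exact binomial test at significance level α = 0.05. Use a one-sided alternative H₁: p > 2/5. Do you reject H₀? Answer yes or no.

Exact binomial: n=25, k=22, p₀=2/5=0.4000
P(X≥22) from Σ C(n,i)·p₀^i·(1−p₀)^(n−i)
p-value (one-sided, H₁ greater) = 0.00000
At α=0.05: p < α → reject H₀

reject H₀: yes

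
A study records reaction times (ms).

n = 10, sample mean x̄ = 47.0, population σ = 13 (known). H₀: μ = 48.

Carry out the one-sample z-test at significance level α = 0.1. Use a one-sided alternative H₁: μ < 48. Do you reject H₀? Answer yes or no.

SE = σ/√n = 13/√10 = 4.1110
z = (x̄−μ₀)/SE = (47.0−48)/4.1110 = -0.2433
p-value (one-sided, H₁ less) = 0.40391
At α=0.1: p ≥ α → fail to reject H₀

reject H₀: no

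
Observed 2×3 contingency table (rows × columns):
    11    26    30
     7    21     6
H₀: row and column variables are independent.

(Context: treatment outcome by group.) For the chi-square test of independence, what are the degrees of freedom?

degrees of freedom = 2

df = (r−1)(c−1) = (2−1)·(3−1) = 2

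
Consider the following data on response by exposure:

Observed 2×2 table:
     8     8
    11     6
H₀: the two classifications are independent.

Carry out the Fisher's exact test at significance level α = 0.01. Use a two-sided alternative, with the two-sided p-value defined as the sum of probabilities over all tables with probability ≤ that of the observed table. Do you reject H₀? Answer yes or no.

reject H₀: no

Margins: r₁=16, r₂=17, c₁=19, c₂=14, n=33
p_obs = C(16,8)·C(17,11)/C(33,19); sum pmf over tables with pmf ≤ p_obs
p-value (two-sided) = 0.49053
At α=0.01: p ≥ α → fail to reject H₀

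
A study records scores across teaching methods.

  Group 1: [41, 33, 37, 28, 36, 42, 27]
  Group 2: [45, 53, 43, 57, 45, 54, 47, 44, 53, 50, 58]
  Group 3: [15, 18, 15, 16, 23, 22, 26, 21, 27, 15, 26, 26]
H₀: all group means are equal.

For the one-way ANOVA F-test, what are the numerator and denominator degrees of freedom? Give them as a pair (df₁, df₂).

degrees of freedom = [2, 27]

k = 3 groups, N = 30 total
df = (k−1, N−k) = (3−1, 30−3) = (2, 27)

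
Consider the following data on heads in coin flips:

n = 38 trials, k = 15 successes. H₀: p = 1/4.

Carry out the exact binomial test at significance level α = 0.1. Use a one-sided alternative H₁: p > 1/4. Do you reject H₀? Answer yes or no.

reject H₀: yes

Exact binomial: n=38, k=15, p₀=1/4=0.2500
P(X≥15) from Σ C(n,i)·p₀^i·(1−p₀)^(n−i)
p-value (one-sided, H₁ greater) = 0.03483
At α=0.1: p < α → reject H₀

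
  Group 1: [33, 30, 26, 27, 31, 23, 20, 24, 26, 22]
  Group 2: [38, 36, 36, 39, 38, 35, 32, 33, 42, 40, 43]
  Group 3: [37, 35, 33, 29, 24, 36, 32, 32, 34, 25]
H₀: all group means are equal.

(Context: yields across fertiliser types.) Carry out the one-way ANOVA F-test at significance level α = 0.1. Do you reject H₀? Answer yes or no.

reject H₀: yes

Group means [26.20, 37.45, 31.70], grand mean 31.968
SSB = Σnᵢ(x̄ᵢ−x̄)² = 664.540; SSW = ΣΣ(x−x̄ᵢ)² = 452.427
MSB = 664.540/2 = 332.2702; MSW = 452.427/28 = 16.1581
F = MSB/MSW = 20.5637
df = (2, 28)
p-value (upper-tail) = 0.00000
At α=0.1: p < α → reject H₀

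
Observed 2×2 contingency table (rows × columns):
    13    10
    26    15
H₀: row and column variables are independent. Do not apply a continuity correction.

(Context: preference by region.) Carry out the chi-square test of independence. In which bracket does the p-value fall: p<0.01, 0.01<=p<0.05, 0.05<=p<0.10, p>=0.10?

Row totals [23, 41], col totals [39, 25], n=64
χ² = (13−14.02)²/14.02 + (10−8.98)²/8.98 + (26−24.98)²/24.98 + (15−16.02)²/16.02 = 0.2941
df = 1
p-value (upper-tail) = 0.58761
→ bracket: p>=0.10

p-value bracket: p>=0.10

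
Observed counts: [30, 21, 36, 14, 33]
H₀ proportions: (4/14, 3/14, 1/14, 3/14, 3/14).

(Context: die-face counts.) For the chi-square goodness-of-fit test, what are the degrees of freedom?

degrees of freedom = 4

df = k − 1 = 5 − 1 = 4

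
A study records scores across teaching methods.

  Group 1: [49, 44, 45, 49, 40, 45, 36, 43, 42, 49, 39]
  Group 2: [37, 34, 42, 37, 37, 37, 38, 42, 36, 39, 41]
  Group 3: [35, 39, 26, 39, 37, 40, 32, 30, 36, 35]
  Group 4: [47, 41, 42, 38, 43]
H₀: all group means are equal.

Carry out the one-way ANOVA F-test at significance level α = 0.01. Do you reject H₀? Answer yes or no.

Group means [43.73, 38.18, 34.90, 42.20], grand mean 39.486
SSB = Σnᵢ(x̄ᵢ−x̄)² = 463.725; SSW = ΣΣ(x−x̄ᵢ)² = 471.518
MSB = 463.725/3 = 154.5750; MSW = 471.518/33 = 14.2884
F = MSB/MSW = 10.8182
df = (3, 33)
p-value (upper-tail) = 0.00004
At α=0.01: p < α → reject H₀

reject H₀: yes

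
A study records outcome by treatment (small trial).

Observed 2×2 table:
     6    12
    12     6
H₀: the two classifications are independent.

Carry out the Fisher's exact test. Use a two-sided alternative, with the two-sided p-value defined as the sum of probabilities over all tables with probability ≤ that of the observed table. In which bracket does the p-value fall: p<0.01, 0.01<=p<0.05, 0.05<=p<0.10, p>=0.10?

p-value bracket: 0.05<=p<0.10

Margins: r₁=18, r₂=18, c₁=18, c₂=18, n=36
p_obs = C(18,6)·C(18,12)/C(36,18); sum pmf over tables with pmf ≤ p_obs
p-value (two-sided) = 0.09434
→ bracket: 0.05<=p<0.10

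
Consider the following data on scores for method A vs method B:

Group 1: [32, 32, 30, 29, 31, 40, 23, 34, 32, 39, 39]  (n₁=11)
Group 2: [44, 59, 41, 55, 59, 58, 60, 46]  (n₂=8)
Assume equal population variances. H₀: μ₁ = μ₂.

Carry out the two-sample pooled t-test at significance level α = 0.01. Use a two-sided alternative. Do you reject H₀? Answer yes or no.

reject H₀: yes

x̄₁=32.818, s₁=5.036, n₁=11
x̄₂=52.750, s₂=7.778, n₂=8
s_p² = [10·5.036² + 7·7.778²]/17 = 39.8316
SE = √(s_p²·(1/11+1/8)) = 2.9326
t = (32.818−52.750)/2.9326 = -6.7967
df = 17
p-value (two-sided) = 0.00000
At α=0.01: p < α → reject H₀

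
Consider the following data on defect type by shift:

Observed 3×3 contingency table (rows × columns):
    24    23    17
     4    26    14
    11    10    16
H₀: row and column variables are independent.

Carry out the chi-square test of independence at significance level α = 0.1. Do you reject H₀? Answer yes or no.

Row totals [64, 44, 37], col totals [39, 59, 47], n=145
χ² = (24−17.21)²/17.21 + (23−26.04)²/26.04 + (17−20.74)²/20.74 + (4−11.83)²/11.83 + (26−17.90)²/17.90 + (14−14.26)²/14.26 + (11−9.95)²/9.95 + (10−15.06)²/15.06 + (16−11.99)²/11.99 = 15.7059
df = 4
p-value (upper-tail) = 0.00344
At α=0.1: p < α → reject H₀

reject H₀: yes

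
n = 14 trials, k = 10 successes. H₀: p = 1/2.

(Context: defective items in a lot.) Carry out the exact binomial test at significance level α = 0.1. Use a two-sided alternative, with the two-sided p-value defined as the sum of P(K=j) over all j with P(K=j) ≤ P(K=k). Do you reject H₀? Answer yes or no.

Exact binomial: n=14, k=10, p₀=1/2=0.5000
P(X=j) = C(n,j)·p₀^j·(1−p₀)^(n−j); p = Σ P(X=j) over j with P(X=j) ≤ P(X=10)
p-value (two-sided) = 0.17957
At α=0.1: p ≥ α → fail to reject H₀

reject H₀: no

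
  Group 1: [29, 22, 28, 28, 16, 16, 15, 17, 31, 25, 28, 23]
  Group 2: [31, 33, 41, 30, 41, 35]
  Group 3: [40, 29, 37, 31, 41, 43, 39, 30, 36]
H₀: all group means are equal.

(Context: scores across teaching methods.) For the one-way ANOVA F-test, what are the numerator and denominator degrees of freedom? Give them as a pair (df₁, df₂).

degrees of freedom = [2, 24]

k = 3 groups, N = 27 total
df = (k−1, N−k) = (3−1, 27−3) = (2, 24)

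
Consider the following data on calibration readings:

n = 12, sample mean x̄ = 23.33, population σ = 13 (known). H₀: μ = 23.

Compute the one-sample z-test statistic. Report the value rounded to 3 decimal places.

test statistic = 0.088

SE = σ/√n = 13/√12 = 3.7528
z = (x̄−μ₀)/SE = (23.33−23)/3.7528 = 0.0879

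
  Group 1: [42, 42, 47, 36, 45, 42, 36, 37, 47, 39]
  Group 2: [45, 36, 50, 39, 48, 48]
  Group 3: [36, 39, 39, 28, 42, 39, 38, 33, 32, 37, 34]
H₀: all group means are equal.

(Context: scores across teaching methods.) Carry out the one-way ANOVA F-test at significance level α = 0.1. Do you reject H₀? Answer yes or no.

reject H₀: yes

Group means [41.30, 44.33, 36.09], grand mean 39.852
SSB = Σnᵢ(x̄ᵢ−x̄)² = 297.065; SSW = ΣΣ(x−x̄ᵢ)² = 478.342
MSB = 297.065/2 = 148.5325; MSW = 478.342/24 = 19.9309
F = MSB/MSW = 7.4524
df = (2, 24)
p-value (upper-tail) = 0.00304
At α=0.1: p < α → reject H₀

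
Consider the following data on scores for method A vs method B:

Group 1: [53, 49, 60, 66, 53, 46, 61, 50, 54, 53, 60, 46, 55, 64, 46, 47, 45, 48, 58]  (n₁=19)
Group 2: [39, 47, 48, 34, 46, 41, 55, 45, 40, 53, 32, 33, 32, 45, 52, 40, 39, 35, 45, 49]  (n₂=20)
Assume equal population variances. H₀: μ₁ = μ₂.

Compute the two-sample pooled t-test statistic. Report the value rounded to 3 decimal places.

test statistic = 4.954

x̄₁=53.368, s₁=6.568, n₁=19
x̄₂=42.500, s₂=7.104, n₂=20
s_p² = [18·6.568² + 19·7.104²]/37 = 46.9033
SE = √(s_p²·(1/19+1/20)) = 2.1940
t = (53.368−42.500)/2.1940 = 4.9536
df = 37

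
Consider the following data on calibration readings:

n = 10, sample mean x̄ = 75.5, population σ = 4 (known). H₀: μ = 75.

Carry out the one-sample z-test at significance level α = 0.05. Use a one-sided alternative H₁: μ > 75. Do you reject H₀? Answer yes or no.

SE = σ/√n = 4/√10 = 1.2649
z = (x̄−μ₀)/SE = (75.5−75)/1.2649 = 0.3953
p-value (one-sided, H₁ greater) = 0.34632
At α=0.05: p ≥ α → fail to reject H₀

reject H₀: no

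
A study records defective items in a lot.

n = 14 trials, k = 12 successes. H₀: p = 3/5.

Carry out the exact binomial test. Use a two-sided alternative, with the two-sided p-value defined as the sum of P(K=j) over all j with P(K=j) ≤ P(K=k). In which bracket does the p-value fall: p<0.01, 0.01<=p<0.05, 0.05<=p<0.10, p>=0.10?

p-value bracket: 0.05<=p<0.10

Exact binomial: n=14, k=12, p₀=3/5=0.6000
P(X=j) = C(n,j)·p₀^j·(1−p₀)^(n−j); p = Σ P(X=j) over j with P(X=j) ≤ P(X=12)
p-value (two-sided) = 0.05730
→ bracket: 0.05<=p<0.10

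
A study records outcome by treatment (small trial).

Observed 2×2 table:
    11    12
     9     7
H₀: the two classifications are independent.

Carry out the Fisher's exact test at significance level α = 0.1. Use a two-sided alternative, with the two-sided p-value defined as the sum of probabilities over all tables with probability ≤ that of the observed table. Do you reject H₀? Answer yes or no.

Margins: r₁=23, r₂=16, c₁=20, c₂=19, n=39
p_obs = C(23,11)·C(16,9)/C(39,20); sum pmf over tables with pmf ≤ p_obs
p-value (two-sided) = 0.74753
At α=0.1: p ≥ α → fail to reject H₀

reject H₀: no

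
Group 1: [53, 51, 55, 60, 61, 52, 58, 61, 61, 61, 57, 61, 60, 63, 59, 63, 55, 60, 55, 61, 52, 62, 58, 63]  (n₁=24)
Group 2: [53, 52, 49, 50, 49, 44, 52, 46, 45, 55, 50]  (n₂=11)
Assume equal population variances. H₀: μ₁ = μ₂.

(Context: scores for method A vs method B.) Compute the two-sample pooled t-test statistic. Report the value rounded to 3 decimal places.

x̄₁=58.417, s₁=3.775, n₁=24
x̄₂=49.545, s₂=3.446, n₂=11
s_p² = [23·3.775² + 10·3.446²]/33 = 13.5321
SE = √(s_p²·(1/24+1/11)) = 1.3394
t = (58.417−49.545)/1.3394 = 6.6232
df = 33

test statistic = 6.623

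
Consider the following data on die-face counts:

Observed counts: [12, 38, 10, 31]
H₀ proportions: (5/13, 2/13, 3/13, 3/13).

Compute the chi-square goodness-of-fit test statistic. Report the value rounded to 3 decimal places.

n = 91; E_i = n·p_i = [35.00, 14.00, 21.00, 21.00]
χ² = (12−35.00)²/35.00 + (38−14.00)²/14.00 + (10−21.00)²/21.00 + (31−21.00)²/21.00 = 66.7810
df = 3

test statistic = 66.781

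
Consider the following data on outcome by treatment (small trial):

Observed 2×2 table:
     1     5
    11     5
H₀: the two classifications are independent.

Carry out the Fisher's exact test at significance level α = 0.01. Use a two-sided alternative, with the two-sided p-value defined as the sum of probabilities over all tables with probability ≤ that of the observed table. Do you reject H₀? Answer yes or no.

Margins: r₁=6, r₂=16, c₁=12, c₂=10, n=22
p_obs = C(6,1)·C(16,11)/C(22,12); sum pmf over tables with pmf ≤ p_obs
p-value (two-sided) = 0.05573
At α=0.01: p ≥ α → fail to reject H₀

reject H₀: no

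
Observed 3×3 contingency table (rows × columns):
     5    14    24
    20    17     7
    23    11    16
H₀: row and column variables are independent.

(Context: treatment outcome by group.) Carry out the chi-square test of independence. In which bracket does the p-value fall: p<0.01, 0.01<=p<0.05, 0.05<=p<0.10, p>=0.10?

p-value bracket: p<0.01

Row totals [43, 44, 50], col totals [48, 42, 47], n=137
χ² = (5−15.07)²/15.07 + (14−13.18)²/13.18 + (24−14.75)²/14.75 + (20−15.42)²/15.42 + (17−13.49)²/13.49 + (7−15.09)²/15.09 + (23−17.52)²/17.52 + (11−15.33)²/15.33 + (16−17.15)²/17.15 = 22.2067
df = 4
p-value (upper-tail) = 0.00018
→ bracket: p<0.01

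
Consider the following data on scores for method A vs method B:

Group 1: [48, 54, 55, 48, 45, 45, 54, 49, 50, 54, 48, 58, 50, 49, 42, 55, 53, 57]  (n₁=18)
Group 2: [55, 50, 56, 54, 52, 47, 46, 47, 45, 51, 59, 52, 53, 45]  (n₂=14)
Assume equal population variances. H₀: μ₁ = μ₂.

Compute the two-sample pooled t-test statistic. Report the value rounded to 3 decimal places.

test statistic = -0.050

x̄₁=50.778, s₁=4.453, n₁=18
x̄₂=50.857, s₂=4.383, n₂=14
s_p² = [17·4.453² + 13·4.383²]/30 = 19.5608
SE = √(s_p²·(1/18+1/14)) = 1.5760
t = (50.778−50.857)/1.5760 = -0.0504
df = 30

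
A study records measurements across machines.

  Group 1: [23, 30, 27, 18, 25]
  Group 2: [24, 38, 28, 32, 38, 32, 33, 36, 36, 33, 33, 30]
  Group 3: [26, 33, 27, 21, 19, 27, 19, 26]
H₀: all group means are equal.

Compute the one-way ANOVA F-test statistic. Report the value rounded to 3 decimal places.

test statistic = 10.440

Group means [24.60, 32.75, 24.75], grand mean 28.560
SSB = Σnᵢ(x̄ᵢ−x̄)² = 405.210; SSW = ΣΣ(x−x̄ᵢ)² = 426.950
MSB = 405.210/2 = 202.6050; MSW = 426.950/22 = 19.4068
F = MSB/MSW = 10.4399
df = (2, 22)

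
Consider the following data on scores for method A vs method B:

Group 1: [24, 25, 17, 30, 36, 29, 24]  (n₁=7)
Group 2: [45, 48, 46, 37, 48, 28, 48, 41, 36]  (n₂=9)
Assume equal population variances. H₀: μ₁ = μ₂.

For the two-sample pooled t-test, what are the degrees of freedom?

degrees of freedom = 14

df = n₁ + n₂ − 2 = 7 + 9 − 2 = 14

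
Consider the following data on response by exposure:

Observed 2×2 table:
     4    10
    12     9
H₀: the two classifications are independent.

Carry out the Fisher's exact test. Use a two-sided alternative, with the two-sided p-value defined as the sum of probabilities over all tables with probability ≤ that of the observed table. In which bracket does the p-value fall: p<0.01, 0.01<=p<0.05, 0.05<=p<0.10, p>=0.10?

Margins: r₁=14, r₂=21, c₁=16, c₂=19, n=35
p_obs = C(14,4)·C(21,12)/C(35,16); sum pmf over tables with pmf ≤ p_obs
p-value (two-sided) = 0.16619
→ bracket: p>=0.10

p-value bracket: p>=0.10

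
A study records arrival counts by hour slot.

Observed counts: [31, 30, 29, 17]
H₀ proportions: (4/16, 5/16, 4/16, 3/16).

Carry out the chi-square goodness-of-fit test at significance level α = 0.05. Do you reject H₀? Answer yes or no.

reject H₀: no

n = 107; E_i = n·p_i = [26.75, 33.44, 26.75, 20.06]
χ² = (31−26.75)²/26.75 + (30−33.44)²/33.44 + (29−26.75)²/26.75 + (17−20.06)²/20.06 = 1.6854
df = 3
p-value (upper-tail) = 0.64019
At α=0.05: p ≥ α → fail to reject H₀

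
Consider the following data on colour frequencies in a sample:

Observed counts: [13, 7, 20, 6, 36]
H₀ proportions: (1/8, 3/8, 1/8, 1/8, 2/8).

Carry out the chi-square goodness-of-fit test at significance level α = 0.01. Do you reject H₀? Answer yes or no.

n = 82; E_i = n·p_i = [10.25, 30.75, 10.25, 10.25, 20.50]
χ² = (13−10.25)²/10.25 + (7−30.75)²/30.75 + (20−10.25)²/10.25 + (6−10.25)²/10.25 + (36−20.50)²/20.50 = 41.8374
df = 4
p-value (upper-tail) = 0.00000
At α=0.01: p < α → reject H₀

reject H₀: yes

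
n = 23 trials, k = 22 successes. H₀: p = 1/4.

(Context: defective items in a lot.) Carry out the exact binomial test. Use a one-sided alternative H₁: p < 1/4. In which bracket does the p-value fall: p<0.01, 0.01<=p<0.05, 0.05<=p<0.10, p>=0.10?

Exact binomial: n=23, k=22, p₀=1/4=0.2500
P(X≤22) from Σ C(n,i)·p₀^i·(1−p₀)^(n−i)
p-value (one-sided, H₁ less) = 1.00000
→ bracket: p>=0.10

p-value bracket: p>=0.10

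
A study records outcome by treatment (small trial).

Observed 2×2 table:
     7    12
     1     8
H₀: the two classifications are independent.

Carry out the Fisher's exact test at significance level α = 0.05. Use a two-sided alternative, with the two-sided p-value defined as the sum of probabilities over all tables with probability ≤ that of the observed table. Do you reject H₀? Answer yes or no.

Margins: r₁=19, r₂=9, c₁=8, c₂=20, n=28
p_obs = C(19,7)·C(9,1)/C(28,8); sum pmf over tables with pmf ≤ p_obs
p-value (two-sided) = 0.21435
At α=0.05: p ≥ α → fail to reject H₀

reject H₀: no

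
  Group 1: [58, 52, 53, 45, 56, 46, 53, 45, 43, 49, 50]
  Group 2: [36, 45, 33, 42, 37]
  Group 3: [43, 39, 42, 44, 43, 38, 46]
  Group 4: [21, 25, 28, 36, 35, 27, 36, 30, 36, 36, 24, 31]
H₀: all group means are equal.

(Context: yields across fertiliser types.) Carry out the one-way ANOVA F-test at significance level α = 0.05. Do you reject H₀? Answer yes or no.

Group means [50.00, 38.60, 42.14, 30.42], grand mean 40.086
SSB = Σnᵢ(x̄ᵢ−x̄)² = 2243.769; SSW = ΣΣ(x−x̄ᵢ)² = 700.974
MSB = 2243.769/3 = 747.9230; MSW = 700.974/31 = 22.6121
F = MSB/MSW = 33.0763
df = (3, 31)
p-value (upper-tail) = 0.00000
At α=0.05: p < α → reject H₀

reject H₀: yes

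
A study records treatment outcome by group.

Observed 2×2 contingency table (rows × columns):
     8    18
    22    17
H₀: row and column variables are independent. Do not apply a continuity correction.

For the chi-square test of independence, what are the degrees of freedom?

df = (r−1)(c−1) = (2−1)·(2−1) = 1

degrees of freedom = 1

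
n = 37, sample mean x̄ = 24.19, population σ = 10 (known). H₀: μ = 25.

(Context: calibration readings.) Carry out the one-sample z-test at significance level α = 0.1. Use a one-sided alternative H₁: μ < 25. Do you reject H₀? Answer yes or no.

reject H₀: no

SE = σ/√n = 10/√37 = 1.6440
z = (x̄−μ₀)/SE = (24.19−25)/1.6440 = -0.4927
p-value (one-sided, H₁ less) = 0.31111
At α=0.1: p ≥ α → fail to reject H₀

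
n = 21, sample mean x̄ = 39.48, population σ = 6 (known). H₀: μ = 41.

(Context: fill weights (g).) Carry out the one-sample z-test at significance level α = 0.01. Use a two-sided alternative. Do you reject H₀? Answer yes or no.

SE = σ/√n = 6/√21 = 1.3093
z = (x̄−μ₀)/SE = (39.48−41)/1.3093 = -1.1609
p-value (two-sided) = 0.24567
At α=0.01: p ≥ α → fail to reject H₀

reject H₀: no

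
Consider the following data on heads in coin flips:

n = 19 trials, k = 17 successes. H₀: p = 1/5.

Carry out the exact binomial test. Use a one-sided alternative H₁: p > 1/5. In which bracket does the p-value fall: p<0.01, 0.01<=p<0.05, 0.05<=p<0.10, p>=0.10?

Exact binomial: n=19, k=17, p₀=1/5=0.2000
P(X≥17) from Σ C(n,i)·p₀^i·(1−p₀)^(n−i)
p-value (one-sided, H₁ greater) = 0.00000
→ bracket: p<0.01

p-value bracket: p<0.01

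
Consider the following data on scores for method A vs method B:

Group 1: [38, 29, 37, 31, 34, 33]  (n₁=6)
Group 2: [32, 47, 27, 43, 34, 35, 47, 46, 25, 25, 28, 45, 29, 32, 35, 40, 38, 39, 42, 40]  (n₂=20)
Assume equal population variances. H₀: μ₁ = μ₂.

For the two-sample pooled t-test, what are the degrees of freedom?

df = n₁ + n₂ − 2 = 6 + 20 − 2 = 24

degrees of freedom = 24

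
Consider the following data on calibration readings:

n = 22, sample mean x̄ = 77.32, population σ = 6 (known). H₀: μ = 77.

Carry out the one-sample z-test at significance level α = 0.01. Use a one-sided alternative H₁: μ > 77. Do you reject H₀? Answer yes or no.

reject H₀: no

SE = σ/√n = 6/√22 = 1.2792
z = (x̄−μ₀)/SE = (77.32−77)/1.2792 = 0.2502
p-value (one-sided, H₁ greater) = 0.40123
At α=0.01: p ≥ α → fail to reject H₀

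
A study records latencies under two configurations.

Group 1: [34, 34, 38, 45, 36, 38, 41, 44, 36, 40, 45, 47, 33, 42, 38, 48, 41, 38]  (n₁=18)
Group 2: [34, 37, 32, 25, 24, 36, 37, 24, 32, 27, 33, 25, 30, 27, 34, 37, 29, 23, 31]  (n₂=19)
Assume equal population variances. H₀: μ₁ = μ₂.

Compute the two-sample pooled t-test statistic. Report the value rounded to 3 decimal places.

x̄₁=39.889, s₁=4.562, n₁=18
x̄₂=30.368, s₂=4.833, n₂=19
s_p² = [17·4.562² + 18·4.833²]/35 = 22.1200
SE = √(s_p²·(1/18+1/19)) = 1.5470
t = (39.889−30.368)/1.5470 = 6.1543
df = 35

test statistic = 6.154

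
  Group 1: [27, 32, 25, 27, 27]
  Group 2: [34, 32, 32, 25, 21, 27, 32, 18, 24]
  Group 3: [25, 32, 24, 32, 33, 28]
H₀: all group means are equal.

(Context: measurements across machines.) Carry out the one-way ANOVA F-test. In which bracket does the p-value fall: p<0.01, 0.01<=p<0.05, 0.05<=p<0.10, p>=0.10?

Group means [27.60, 27.22, 29.00], grand mean 27.850
SSB = Σnᵢ(x̄ᵢ−x̄)² = 11.794; SSW = ΣΣ(x−x̄ᵢ)² = 356.756
MSB = 11.794/2 = 5.8972; MSW = 356.756/17 = 20.9856
F = MSB/MSW = 0.2810
df = (2, 17)
p-value (upper-tail) = 0.75846
→ bracket: p>=0.10

p-value bracket: p>=0.10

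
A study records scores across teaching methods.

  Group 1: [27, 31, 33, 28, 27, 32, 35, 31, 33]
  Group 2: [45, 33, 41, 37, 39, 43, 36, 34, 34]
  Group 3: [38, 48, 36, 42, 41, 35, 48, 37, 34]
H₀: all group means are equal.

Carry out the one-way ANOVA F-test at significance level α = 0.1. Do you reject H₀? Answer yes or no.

Group means [30.78, 38.00, 39.89], grand mean 36.222
SSB = Σnᵢ(x̄ᵢ−x̄)² = 416.222; SSW = ΣΣ(x−x̄ᵢ)² = 434.444
MSB = 416.222/2 = 208.1111; MSW = 434.444/24 = 18.1019
F = MSB/MSW = 11.4967
df = (2, 24)
p-value (upper-tail) = 0.00031
At α=0.1: p < α → reject H₀

reject H₀: yes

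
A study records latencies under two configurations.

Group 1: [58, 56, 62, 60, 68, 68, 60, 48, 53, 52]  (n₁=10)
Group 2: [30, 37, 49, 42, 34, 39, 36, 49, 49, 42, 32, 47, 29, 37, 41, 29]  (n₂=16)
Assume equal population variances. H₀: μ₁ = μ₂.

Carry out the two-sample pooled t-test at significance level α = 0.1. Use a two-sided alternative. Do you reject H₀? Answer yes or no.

x̄₁=58.500, s₁=6.553, n₁=10
x̄₂=38.875, s₂=7.108, n₂=16
s_p² = [9·6.553² + 15·7.108²]/24 = 47.6771
SE = √(s_p²·(1/10+1/16)) = 2.7834
t = (58.500−38.875)/2.7834 = 7.0506
df = 24
p-value (two-sided) = 0.00000
At α=0.1: p < α → reject H₀

reject H₀: yes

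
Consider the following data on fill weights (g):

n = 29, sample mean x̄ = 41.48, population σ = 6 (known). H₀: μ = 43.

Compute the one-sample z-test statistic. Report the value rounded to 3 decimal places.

SE = σ/√n = 6/√29 = 1.1142
z = (x̄−μ₀)/SE = (41.48−43)/1.1142 = -1.3642

test statistic = -1.364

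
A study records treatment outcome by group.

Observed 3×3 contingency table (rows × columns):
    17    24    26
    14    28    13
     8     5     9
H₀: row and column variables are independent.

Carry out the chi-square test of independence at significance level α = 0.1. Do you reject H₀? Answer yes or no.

Row totals [67, 55, 22], col totals [39, 57, 48], n=144
χ² = (17−18.15)²/18.15 + (24−26.52)²/26.52 + (26−22.33)²/22.33 + (14−14.90)²/14.90 + (28−21.77)²/21.77 + (13−18.33)²/18.33 + (8−5.96)²/5.96 + (5−8.71)²/8.71 + (9−7.33)²/7.33 = 6.9592
df = 4
p-value (upper-tail) = 0.13806
At α=0.1: p ≥ α → fail to reject H₀

reject H₀: no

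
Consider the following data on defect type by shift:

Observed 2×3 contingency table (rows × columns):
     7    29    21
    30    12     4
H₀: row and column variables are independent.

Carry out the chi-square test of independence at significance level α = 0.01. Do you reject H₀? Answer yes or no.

reject H₀: yes

Row totals [57, 46], col totals [37, 41, 25], n=103
χ² = (7−20.48)²/20.48 + (29−22.69)²/22.69 + (21−13.83)²/13.83 + (30−16.52)²/16.52 + (12−18.31)²/18.31 + (4−11.17)²/11.17 = 32.0974
df = 2
p-value (upper-tail) = 0.00000
At α=0.01: p < α → reject H₀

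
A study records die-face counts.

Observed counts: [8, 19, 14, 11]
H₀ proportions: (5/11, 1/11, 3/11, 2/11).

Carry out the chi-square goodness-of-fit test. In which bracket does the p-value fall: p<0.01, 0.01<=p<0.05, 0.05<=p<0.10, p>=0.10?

p-value bracket: p<0.01

n = 52; E_i = n·p_i = [23.64, 4.73, 14.18, 9.45]
χ² = (8−23.64)²/23.64 + (19−4.73)²/4.73 + (14−14.18)²/14.18 + (11−9.45)²/9.45 = 53.6917
df = 3
p-value (upper-tail) = 0.00000
→ bracket: p<0.01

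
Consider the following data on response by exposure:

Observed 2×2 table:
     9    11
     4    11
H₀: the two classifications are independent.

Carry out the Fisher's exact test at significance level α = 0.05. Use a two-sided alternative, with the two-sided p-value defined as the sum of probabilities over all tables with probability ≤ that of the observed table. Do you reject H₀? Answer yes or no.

reject H₀: no

Margins: r₁=20, r₂=15, c₁=13, c₂=22, n=35
p_obs = C(20,9)·C(15,4)/C(35,13); sum pmf over tables with pmf ≤ p_obs
p-value (two-sided) = 0.31202
At α=0.05: p ≥ α → fail to reject H₀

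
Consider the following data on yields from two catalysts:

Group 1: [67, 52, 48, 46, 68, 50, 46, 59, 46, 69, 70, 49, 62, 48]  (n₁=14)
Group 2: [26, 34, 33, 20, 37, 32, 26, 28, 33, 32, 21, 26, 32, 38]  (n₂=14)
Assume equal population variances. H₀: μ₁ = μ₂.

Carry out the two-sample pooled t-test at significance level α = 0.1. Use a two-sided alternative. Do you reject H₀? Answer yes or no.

x̄₁=55.714, s₁=9.619, n₁=14
x̄₂=29.857, s₂=5.489, n₂=14
s_p² = [13·9.619² + 13·5.489²]/26 = 61.3297
SE = √(s_p²·(1/14+1/14)) = 2.9600
t = (55.714−29.857)/2.9600 = 8.7356
df = 26
p-value (two-sided) = 0.00000
At α=0.1: p < α → reject H₀

reject H₀: yes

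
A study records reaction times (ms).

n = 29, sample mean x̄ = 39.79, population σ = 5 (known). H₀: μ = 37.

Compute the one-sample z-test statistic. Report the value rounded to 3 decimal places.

test statistic = 3.005

SE = σ/√n = 5/√29 = 0.9285
z = (x̄−μ₀)/SE = (39.79−37)/0.9285 = 3.0049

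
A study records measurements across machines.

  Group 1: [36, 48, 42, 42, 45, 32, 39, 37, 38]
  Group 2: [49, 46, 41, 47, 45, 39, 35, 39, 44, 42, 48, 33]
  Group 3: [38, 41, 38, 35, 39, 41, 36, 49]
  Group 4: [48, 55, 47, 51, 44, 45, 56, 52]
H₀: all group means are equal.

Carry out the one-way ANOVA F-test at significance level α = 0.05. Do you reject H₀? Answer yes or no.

reject H₀: yes

Group means [39.89, 42.33, 39.62, 49.75], grand mean 42.757
SSB = Σnᵢ(x̄ᵢ−x̄)² = 545.880; SSW = ΣΣ(x−x̄ᵢ)² = 748.931
MSB = 545.880/3 = 181.9601; MSW = 748.931/33 = 22.6949
F = MSB/MSW = 8.0177
df = (3, 33)
p-value (upper-tail) = 0.00038
At α=0.05: p < α → reject H₀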